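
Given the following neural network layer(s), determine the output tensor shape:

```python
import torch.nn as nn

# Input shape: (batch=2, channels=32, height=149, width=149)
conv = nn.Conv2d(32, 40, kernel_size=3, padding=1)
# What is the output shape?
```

Input: (2, 32, 149, 149) -> Output: (2, 40, 149, 149)

Answer: (2, 40, 149, 149)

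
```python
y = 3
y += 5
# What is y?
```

Trace:
`y = 3` → y = 3
`y += 5` → y = 8
So y = 8

Answer: 8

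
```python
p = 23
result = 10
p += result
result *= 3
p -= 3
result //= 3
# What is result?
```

Trace:
`p = 23` → p = 23
`result = 10` → result = 10
`p += result` → p = 33
`result *= 3` → result = 30
`p -= 3` → p = 30
`result //= 3` → result = 10
So result = 10

Answer: 10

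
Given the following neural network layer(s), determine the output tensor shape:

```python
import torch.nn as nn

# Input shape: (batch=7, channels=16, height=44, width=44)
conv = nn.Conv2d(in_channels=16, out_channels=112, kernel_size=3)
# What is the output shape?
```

Input: (7, 16, 44, 44) -> Output: (7, 112, 42, 42)

Answer: (7, 112, 42, 42)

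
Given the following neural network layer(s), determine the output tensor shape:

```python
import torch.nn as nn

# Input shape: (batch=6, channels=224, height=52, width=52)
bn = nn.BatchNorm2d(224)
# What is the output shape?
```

Input: (6, 224, 52, 52) -> Output: (6, 224, 52, 52)

Answer: (6, 224, 52, 52)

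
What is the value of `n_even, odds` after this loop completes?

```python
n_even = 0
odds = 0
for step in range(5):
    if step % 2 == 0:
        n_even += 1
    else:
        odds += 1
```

Count evens and odds in range(5)
`n_even, odds` takes the values: (0, 0) → (1, 0) → (1, 1) → (2, 1) → (2, 2) → (3, 2)

Answer: 3, 2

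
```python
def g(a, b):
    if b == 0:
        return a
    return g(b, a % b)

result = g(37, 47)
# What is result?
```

g(37, 47) -> g(47, 37) -> g(37, 10) -> g(10, 7) -> g(7, 3) -> g(3, 1) -> g(1, 0) -> 1

Answer: 1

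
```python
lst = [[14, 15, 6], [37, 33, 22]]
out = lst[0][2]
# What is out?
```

Trace:
`lst = [[14, 15, 6], [37, 33, 22]]` → lst = [[14, 15, 6], [37, 33, 22]]
`out = lst[0][2]` → out = 6
So out = 6

Answer: 6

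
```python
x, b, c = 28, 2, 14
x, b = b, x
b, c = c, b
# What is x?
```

Trace:
`x, b, c = 28, 2, 14` → x = 28; b = 2; c = 14
`x, b = b, x` → x = 2; b = 28
`b, c = c, b` → b = 14; c = 28
So x = 2

Answer: 2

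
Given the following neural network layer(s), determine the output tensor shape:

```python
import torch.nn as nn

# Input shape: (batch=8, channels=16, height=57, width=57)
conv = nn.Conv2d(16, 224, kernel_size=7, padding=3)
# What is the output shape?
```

Input: (8, 16, 57, 57) -> Output: (8, 224, 57, 57)

Answer: (8, 224, 57, 57)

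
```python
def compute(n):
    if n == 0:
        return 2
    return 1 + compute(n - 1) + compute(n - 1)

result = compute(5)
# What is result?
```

compute(n) = 1 + 2·compute(n-1), compute(0)=2. Closed form: (2+1)·2^5 - 1 = 95.

Answer: 95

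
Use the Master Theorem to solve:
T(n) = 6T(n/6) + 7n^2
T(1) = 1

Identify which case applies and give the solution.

a=6, b=6, f(n)=7n^2. log_6(6) = 1. Since c=2 > 1 and the regularity condition holds (6(n/6)^2 = (6/6^2)n^2 with 6/6^2 < 1), Case 3 applies: T(n) = Θ(f(n)) = O(n^2).

Answer: O(n^2) - Case 3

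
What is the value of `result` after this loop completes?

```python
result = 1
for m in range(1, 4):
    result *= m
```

3! = 6
`result` takes the values: 1 → 2 → 6

Answer: 6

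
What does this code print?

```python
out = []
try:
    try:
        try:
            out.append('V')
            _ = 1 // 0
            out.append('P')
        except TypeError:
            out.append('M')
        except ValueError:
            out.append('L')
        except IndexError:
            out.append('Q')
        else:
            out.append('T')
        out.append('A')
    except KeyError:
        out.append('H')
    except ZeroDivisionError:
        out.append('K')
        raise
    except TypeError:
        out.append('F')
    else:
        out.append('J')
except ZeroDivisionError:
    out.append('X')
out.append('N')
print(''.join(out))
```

Execution trace: 'V' (inner try body) → 'K' (except ZeroDivisionError) → 'X' (outer except ZeroDivisionError) → 'N' (after the try/except). Output: VKXN

Answer: VKXN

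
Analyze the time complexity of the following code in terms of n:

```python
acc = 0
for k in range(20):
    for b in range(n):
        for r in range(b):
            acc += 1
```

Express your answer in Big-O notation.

Each loop level contributes: 1 × n × n. Multiplying the contributions gives O(n^2).

Answer: O(n^2)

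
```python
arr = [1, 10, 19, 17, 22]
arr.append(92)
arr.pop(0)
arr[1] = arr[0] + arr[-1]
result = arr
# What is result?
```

Trace:
`arr = [1, 10, 19, 17, 22]` → arr = [1, 10, 19, 17, 22]
`arr.append(92)` → arr = [1, 10, 19, 17, 22, 92]
`arr.pop(0)` → arr = [10, 19, 17, 22, 92]
`arr[1] = arr[0] + arr[-1]` → arr = [10, 102, 17, 22, 92]
`result = arr` → result = [10, 102, 17, 22, 92]
So result = [10, 102, 17, 22, 92]

Answer: [10, 102, 17, 22, 92]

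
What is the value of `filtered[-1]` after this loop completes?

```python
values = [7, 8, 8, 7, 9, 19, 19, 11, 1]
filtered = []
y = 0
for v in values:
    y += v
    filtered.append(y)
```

Cumulative sum ends at 89
`filtered` takes the values: [] → [7] → [7, 15] → [7, 15, 23] → [7, 15, 23, 30] → [7, 15, 23, 30, 39] → [7, 15, 23, 30, 39, 58] → [7, 15, 23, 30, 39, 58, 77] → [7, 15, 23, 30, 39, 58, 77, 88] → [7, 15, 23, 30, 39, 58, 77, 88, 89]
So `filtered[-1]` = 89

Answer: 89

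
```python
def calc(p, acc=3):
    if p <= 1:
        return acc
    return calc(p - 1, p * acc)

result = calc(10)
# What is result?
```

Accumulator trace (n, acc): (10, 3) -> (9, 30) -> (8, 270) -> (7, 2160) -> (6, 15120) -> (5, 90720) -> (4, 453600) -> (3, 1814400) -> (2, 5443200) -> (1, 10886400) -> return 10886400

Answer: 10886400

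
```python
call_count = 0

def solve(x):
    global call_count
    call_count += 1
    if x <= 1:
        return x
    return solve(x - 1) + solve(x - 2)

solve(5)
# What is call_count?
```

Calls(x) = 1 + Calls(x-1) + Calls(x-2); Calls(0)=Calls(1)=1. For x=5 this gives 15.

Answer: 15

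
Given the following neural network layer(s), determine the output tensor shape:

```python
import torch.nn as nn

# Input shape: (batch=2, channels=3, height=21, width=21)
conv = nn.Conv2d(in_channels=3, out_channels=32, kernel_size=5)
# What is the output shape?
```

Input: (2, 3, 21, 21) -> Output: (2, 32, 17, 17)

Answer: (2, 32, 17, 17)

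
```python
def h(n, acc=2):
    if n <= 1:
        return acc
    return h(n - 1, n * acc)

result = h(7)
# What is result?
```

Accumulator trace (n, acc): (7, 2) -> (6, 14) -> (5, 84) -> (4, 420) -> (3, 1680) -> (2, 5040) -> (1, 10080) -> return 10080

Answer: 10080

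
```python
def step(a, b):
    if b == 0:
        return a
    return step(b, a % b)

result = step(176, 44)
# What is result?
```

step(176, 44) -> step(44, 0) -> 44

Answer: 44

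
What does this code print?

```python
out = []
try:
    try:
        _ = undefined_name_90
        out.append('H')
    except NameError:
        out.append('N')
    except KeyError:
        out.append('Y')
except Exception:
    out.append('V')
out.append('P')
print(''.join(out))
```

Execution trace: 'N' (inner except NameError) → 'P' (after the try/except). Output: NP

Answer: NP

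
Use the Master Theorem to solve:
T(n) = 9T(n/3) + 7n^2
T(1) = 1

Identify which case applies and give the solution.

a=9, b=3, f(n)=7n^2. log_3(9) = 2. Since c=2 = 2, Case 2 applies: T(n) = Θ(n^log_b(a) · log n) = O(n^2 log n).

Answer: O(n^2 log n) - Case 2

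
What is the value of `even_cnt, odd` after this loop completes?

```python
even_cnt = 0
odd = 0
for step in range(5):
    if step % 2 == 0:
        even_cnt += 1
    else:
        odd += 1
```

Count evens and odds in range(5)
`even_cnt, odd` takes the values: (0, 0) → (1, 0) → (1, 1) → (2, 1) → (2, 2) → (3, 2)

Answer: 3, 2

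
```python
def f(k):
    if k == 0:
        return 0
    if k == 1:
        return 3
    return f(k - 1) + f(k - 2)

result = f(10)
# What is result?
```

Build up from base cases: f(0)=0, f(1)=3, f(2)=3, f(3)=6, f(4)=9, f(5)=15, f(6)=24, ..., f(10)=165

Answer: 165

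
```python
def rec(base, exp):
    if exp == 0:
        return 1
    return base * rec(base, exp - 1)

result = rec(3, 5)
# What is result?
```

rec(3, 5) = 3 * 3 * 3 * 3 * 3 = 243

Answer: 243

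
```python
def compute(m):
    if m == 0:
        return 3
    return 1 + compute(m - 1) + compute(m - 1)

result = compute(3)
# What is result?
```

compute(m) = 1 + 2·compute(m-1), compute(0)=3. Closed form: (3+1)·2^3 - 1 = 31.

Answer: 31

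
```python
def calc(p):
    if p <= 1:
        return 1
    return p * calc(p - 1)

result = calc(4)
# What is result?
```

calc(4) = 4 * 3 * 2 * 1 = 24

Answer: 24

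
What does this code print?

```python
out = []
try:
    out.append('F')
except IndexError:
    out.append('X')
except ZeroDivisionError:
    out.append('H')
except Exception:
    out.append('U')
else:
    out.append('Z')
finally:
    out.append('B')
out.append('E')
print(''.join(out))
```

Execution trace: 'F' (try body, no exception) → 'Z' (else) → 'B' (finally) → 'E' (after the try/except). Output: FZBE

Answer: FZBE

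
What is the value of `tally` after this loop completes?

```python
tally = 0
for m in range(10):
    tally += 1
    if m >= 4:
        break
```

Loop breaks when m reaches 4, tally is 5
`tally` takes the values: 0 → 1 → 2 → 3 → 4 → 5

Answer: 5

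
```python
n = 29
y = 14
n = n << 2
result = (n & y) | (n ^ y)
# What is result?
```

Trace:
`n = 29` → n = 29
`y = 14` → y = 14
`n = n << 2` → n = 116
`result = (n & y) | (n ^ y)` → result = 126
So result = 126

Answer: 126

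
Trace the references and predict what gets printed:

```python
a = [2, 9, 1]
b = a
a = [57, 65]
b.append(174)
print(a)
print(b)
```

Key concept: rebinding vs mutation: a is rebound to a new list, b still points at the original.
Step by step:
`a = [2, 9, 1]` → a = [2, 9, 1]
`b = a` → b = [2, 9, 1] (same object as a)
`a = [57, 65]` → a = [57, 65]
`b.append(174)` → b = [2, 9, 1, 174]
`print(a)` → prints [57, 65]
`print(b)` → prints [2, 9, 1, 174]

Answer:
[57, 65]
[2, 9, 1, 174]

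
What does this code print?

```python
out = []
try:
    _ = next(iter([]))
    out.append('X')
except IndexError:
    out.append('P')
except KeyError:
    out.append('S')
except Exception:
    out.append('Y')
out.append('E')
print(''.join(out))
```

Execution trace: 'Y' (except Exception) → 'E' (after the try/except). Output: YE

Answer: YE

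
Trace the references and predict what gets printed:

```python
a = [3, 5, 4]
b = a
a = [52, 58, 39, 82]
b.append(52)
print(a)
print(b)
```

Key concept: rebinding vs mutation: a is rebound to a new list, b still points at the original.
Step by step:
`a = [3, 5, 4]` → a = [3, 5, 4]
`b = a` → b = [3, 5, 4] (same object as a)
`a = [52, 58, 39, 82]` → a = [52, 58, 39, 82]
`b.append(52)` → b = [3, 5, 4, 52]
`print(a)` → prints [52, 58, 39, 82]
`print(b)` → prints [3, 5, 4, 52]

Answer:
[52, 58, 39, 82]
[3, 5, 4, 52]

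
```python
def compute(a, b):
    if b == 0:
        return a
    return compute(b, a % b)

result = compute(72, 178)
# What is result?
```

compute(72, 178) -> compute(178, 72) -> compute(72, 34) -> compute(34, 4) -> compute(4, 2) -> compute(2, 0) -> 2

Answer: 2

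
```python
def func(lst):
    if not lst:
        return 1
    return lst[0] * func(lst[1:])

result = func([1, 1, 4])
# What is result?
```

Product over [1, 1, 4] = 1 * 1 * 4 = 4

Answer: 4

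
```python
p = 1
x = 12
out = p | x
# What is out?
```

Trace:
`p = 1` → p = 1
`x = 12` → x = 12
`out = p | x` → out = 13
So out = 13

Answer: 13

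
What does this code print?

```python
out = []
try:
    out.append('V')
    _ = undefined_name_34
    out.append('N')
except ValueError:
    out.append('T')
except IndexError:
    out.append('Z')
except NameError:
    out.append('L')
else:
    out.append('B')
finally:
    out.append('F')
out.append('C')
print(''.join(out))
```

Execution trace: 'V' (try body) → 'L' (except NameError) → 'F' (finally) → 'C' (after the try/except). Output: VLFC

Answer: VLFC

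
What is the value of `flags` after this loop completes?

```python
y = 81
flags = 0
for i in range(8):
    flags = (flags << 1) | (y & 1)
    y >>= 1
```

Reverse lowest 8 bits of 81
`flags` takes the values: 0 → 1 → 2 → 4 → 8 → 17 → 34 → 69 → 138

Answer: 138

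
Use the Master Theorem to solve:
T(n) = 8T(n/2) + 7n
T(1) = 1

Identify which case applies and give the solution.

a=8, b=2, f(n)=7n. log_2(8) = 3. Since c=1 < 3, Case 1 applies: T(n) = Θ(n^log_b(a)) = O(n^3).

Answer: O(n^3) - Case 1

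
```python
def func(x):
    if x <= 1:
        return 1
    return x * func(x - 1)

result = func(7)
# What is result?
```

func(7) = 7 * 6 * 5 * 4 * 3 * 2 * 1 = 5040

Answer: 5040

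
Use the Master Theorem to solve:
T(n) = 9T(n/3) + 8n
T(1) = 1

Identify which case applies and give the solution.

a=9, b=3, f(n)=8n. log_3(9) = 2. Since c=1 < 2, Case 1 applies: T(n) = Θ(n^log_b(a)) = O(n^2).

Answer: O(n^2) - Case 1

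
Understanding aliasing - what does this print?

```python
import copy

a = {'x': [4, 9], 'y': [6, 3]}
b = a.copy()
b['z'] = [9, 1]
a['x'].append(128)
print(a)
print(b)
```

Key concept: shallow copy of dict with mutable values.
Step by step:
`a = {'x': [4, 9], 'y': [6, 3]}` → a = {'x': [4, 9], 'y': [6, 3]}
`b = a.copy()` → b = {'x': [4, 9], 'y': [6, 3]}
`b['z'] = [9, 1]` → b = {'x': [4, 9], 'y': [6, 3], 'z': [9, 1]}
`a['x'].append(128)` → a = {'x': [4, 9, 128], 'y': [6, 3]}; b = {'x': [4, 9, 128], 'y': [6, 3], 'z': [9, 1]}
`print(a)` → prints {'x': [4, 9, 128], 'y': [6, 3]}
`print(b)` → prints {'x': [4, 9, 128], 'y': [6, 3], 'z': [9, 1]}

Answer:
{'x': [4, 9, 128], 'y': [6, 3]}
{'x': [4, 9, 128], 'y': [6, 3], 'z': [9, 1]}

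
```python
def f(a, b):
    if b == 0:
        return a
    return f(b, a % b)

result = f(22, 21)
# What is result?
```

f(22, 21) -> f(21, 1) -> f(1, 0) -> 1

Answer: 1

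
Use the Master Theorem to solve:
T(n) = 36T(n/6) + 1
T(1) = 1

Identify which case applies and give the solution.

a=36, b=6, f(n)=1. log_6(36) = 2. Since c=0 < 2, Case 1 applies: T(n) = Θ(n^log_b(a)) = O(n^2).

Answer: O(n^2) - Case 1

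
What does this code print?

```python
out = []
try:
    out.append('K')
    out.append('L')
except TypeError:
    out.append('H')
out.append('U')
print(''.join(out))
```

Execution trace: 'K' (try body) → 'L' (try body, no exception) → 'U' (after the try/except). Output: KLU

Answer: KLU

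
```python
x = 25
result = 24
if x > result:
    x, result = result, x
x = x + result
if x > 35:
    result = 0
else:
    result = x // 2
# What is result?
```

Trace:
`x = 25` → x = 25
`result = 24` → result = 24
`if x > result: ...` → x > result is True → x = 24; result = 25
`x = x + result` → x = 49
`if x > 35: ...` → x > 35 is True → result = 0
So result = 0

Answer: 0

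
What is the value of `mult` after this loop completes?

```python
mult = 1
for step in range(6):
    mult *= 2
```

2^6 = 64
`mult` takes the values: 1 → 2 → 4 → 8 → 16 → 32 → 64

Answer: 64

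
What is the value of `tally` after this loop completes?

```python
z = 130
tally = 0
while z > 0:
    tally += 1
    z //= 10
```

Count digits by repeated division by 10
`tally` takes the values: 0 → 1 → 2 → 3

Answer: 3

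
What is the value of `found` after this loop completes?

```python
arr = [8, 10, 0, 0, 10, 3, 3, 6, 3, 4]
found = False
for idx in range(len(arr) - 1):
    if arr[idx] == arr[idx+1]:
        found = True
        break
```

Check consecutive duplicates in [8, 10, 0, 0, 10, 3, 3, 6, 3, 4]
`found` takes the values: False → True

Answer: True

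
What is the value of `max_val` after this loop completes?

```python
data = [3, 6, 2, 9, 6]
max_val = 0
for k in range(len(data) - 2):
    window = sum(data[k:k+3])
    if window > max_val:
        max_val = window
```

Max sum of 3-element window in [3, 6, 2, 9, 6]
`max_val` takes the values: 0 → 11 → 17

Answer: 17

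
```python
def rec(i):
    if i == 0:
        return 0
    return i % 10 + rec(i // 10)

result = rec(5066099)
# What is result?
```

Sum of digits of 5066099: 9 + 9 + 0 + 6 + 6 + 0 + 5 = 35

Answer: 35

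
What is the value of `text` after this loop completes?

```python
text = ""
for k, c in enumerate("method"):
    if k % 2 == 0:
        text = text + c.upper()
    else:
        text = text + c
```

Uppercase even positions in 'method'
`text` takes the values: "" → "M" → "Me" → "MeT" → "MeTh" → "MeThO" → "MeThOd"

Answer: "MeThOd"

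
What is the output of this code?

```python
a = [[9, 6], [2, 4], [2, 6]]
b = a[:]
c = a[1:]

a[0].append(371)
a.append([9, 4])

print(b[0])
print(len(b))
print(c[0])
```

Key concept: slice with nested mutation.
Step by step:
`a = [[9, 6], [2, 4], [2, 6]]` → a = [[9, 6], [2, 4], [2, 6]]
`b = a[:]` → b = [[9, 6], [2, 4], [2, 6]]
`c = a[1:]` → c = [[2, 4], [2, 6]]
`a[0].append(371)` → a = [[9, 6, 371], [2, 4], [2, 6]]; b = [[9, 6, 371], [2, 4], [2, 6]]
`a.append([9, 4])` → a = [[9, 6, 371], [2, 4], [2, 6], [9, 4]]
`print(b[0])` → prints [9, 6, 371]
`print(len(b))` → prints 3
`print(c[0])` → prints [2, 4]

Answer:
[9, 6, 371]
3
[2, 4]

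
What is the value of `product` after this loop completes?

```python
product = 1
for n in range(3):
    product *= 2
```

2^3 = 8
`product` takes the values: 1 → 2 → 4 → 8

Answer: 8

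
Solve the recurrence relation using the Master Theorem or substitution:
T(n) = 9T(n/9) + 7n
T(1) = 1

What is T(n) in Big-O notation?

By Master Theorem: a=9, b=9, f(n)=7n. Since log_9(9) = 1 and f(n) = Θ(n^1), Case 2 applies. T(n) = O(n log n).

Answer: O(n log n)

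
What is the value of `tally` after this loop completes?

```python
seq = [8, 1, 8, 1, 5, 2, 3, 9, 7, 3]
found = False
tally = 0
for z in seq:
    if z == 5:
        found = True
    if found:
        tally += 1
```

Count elements after first 5 in [8, 1, 8, 1, 5, 2, 3, 9, 7, 3]
`tally` takes the values: 0 → 1 → 2 → 3 → 4 → 5 → 6

Answer: 6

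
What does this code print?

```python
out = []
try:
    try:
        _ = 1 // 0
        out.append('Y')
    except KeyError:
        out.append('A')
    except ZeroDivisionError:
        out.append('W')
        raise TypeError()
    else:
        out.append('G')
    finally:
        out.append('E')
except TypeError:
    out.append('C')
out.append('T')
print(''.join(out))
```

Execution trace: 'W' (inner except ZeroDivisionError) → 'E' (inner finally) → 'C' (outer except TypeError) → 'T' (after the try/except). Output: WECT

Answer: WECT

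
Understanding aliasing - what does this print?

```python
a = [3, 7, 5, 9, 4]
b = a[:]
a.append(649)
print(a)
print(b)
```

Key concept: slice [:] creates copy.
Step by step:
`a = [3, 7, 5, 9, 4]` → a = [3, 7, 5, 9, 4]
`b = a[:]` → b = [3, 7, 5, 9, 4]
`a.append(649)` → a = [3, 7, 5, 9, 4, 649]
`print(a)` → prints [3, 7, 5, 9, 4, 649]
`print(b)` → prints [3, 7, 5, 9, 4]

Answer:
[3, 7, 5, 9, 4, 649]
[3, 7, 5, 9, 4]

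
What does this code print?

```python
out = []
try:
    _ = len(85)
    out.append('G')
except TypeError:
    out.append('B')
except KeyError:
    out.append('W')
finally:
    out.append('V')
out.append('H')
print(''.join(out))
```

Execution trace: 'B' (except TypeError) → 'V' (finally) → 'H' (after the try/except). Output: BVH

Answer: BVH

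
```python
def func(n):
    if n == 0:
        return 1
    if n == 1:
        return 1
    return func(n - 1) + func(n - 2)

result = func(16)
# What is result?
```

Build up from base cases: func(0)=1, func(1)=1, func(2)=2, func(3)=3, func(4)=5, func(5)=8, func(6)=13, ..., func(16)=1597

Answer: 1597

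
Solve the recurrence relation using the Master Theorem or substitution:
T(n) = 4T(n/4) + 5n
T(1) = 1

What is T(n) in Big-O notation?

By Master Theorem: a=4, b=4, f(n)=5n. Since log_4(4) = 1 and f(n) = Θ(n^1), Case 2 applies. T(n) = O(n log n).

Answer: O(n log n)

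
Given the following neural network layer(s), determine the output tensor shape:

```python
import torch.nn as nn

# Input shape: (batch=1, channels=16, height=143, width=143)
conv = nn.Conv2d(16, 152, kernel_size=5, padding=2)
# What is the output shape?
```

Input: (1, 16, 143, 143) -> Output: (1, 152, 143, 143)

Answer: (1, 152, 143, 143)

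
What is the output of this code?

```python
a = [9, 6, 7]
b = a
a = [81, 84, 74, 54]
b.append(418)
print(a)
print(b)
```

Key concept: rebinding vs mutation: a is rebound to a new list, b still points at the original.
Step by step:
`a = [9, 6, 7]` → a = [9, 6, 7]
`b = a` → b = [9, 6, 7] (same object as a)
`a = [81, 84, 74, 54]` → a = [81, 84, 74, 54]
`b.append(418)` → b = [9, 6, 7, 418]
`print(a)` → prints [81, 84, 74, 54]
`print(b)` → prints [9, 6, 7, 418]

Answer:
[81, 84, 74, 54]
[9, 6, 7, 418]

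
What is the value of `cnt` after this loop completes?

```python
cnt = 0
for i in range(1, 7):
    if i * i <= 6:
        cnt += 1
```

Count numbers where i² ≤ 6
`cnt` takes the values: 0 → 1 → 2

Answer: 2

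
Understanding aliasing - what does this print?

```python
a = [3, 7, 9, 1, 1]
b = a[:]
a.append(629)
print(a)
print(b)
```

Key concept: slice [:] creates copy.
Step by step:
`a = [3, 7, 9, 1, 1]` → a = [3, 7, 9, 1, 1]
`b = a[:]` → b = [3, 7, 9, 1, 1]
`a.append(629)` → a = [3, 7, 9, 1, 1, 629]
`print(a)` → prints [3, 7, 9, 1, 1, 629]
`print(b)` → prints [3, 7, 9, 1, 1]

Answer:
[3, 7, 9, 1, 1, 629]
[3, 7, 9, 1, 1]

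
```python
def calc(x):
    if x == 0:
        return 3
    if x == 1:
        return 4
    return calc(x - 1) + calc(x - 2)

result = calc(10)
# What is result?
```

Build up from base cases: calc(0)=3, calc(1)=4, calc(2)=7, calc(3)=11, calc(4)=18, calc(5)=29, calc(6)=47, ..., calc(10)=322

Answer: 322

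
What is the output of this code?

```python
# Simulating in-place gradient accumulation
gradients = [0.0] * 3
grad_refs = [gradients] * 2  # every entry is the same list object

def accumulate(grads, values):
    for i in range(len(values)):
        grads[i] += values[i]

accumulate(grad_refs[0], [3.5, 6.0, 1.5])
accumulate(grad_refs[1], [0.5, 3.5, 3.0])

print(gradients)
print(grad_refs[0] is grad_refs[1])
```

Key concept: gradient accumulation aliasing.
Step by step:
`gradients = [0.0] * 3` → gradients = [0.0, 0.0, 0.0]
`grad_refs = [gradients] * 2` → grad_refs = [[0.0, 0.0, 0.0], [0.0, 0.0, 0.0]]
`accumulate(grad_refs[0], [3.5, 6.0, 1.5])` → gradients = [3.5, 6.0, 1.5]; grad_refs = [[3.5, 6.0, 1.5], [3.5, 6.0, 1.5]]
`accumulate(grad_refs[1], [0.5, 3.5, 3.0])` → gradients = [4.0, 9.5, 4.5]; grad_refs = [[4.0, 9.5, 4.5], [4.0, 9.5, 4.5]]
`print(gradients)` → prints [4.0, 9.5, 4.5]
`print(grad_refs[0] is grad_refs[1])` → prints True

Answer:
[4.0, 9.5, 4.5]
True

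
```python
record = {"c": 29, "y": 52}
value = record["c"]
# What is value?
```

Trace:
`record = {"c": 29, "y": 52}` → record = {'c': 29, 'y': 52}
`value = record["c"]` → value = 29
So value = 29

Answer: 29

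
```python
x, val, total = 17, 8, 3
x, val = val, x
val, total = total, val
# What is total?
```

Trace:
`x, val, total = 17, 8, 3` → x = 17; val = 8; total = 3
`x, val = val, x` → x = 8; val = 17
`val, total = total, val` → val = 3; total = 17
So total = 17

Answer: 17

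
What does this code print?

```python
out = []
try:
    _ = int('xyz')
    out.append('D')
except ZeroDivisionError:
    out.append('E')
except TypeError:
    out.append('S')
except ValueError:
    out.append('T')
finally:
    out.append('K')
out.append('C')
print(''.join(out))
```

Execution trace: 'T' (except ValueError) → 'K' (finally) → 'C' (after the try/except). Output: TKC

Answer: TKC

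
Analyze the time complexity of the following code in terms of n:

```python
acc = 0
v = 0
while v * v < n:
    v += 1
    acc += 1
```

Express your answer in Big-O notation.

Each loop level contributes: √n. Multiplying the contributions gives O(√n).

Answer: O(√n)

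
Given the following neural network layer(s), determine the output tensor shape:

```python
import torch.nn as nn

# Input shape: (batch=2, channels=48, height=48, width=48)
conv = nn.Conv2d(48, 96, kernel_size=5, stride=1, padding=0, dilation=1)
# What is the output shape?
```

Input: (2, 48, 48, 48) -> Output: (2, 96, 44, 44)

Answer: (2, 96, 44, 44)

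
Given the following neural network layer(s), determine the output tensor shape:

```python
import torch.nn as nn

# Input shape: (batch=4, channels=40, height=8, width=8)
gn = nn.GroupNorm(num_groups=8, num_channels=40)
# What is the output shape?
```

Input: (4, 40, 8, 8) -> Output: (4, 40, 8, 8)

Answer: (4, 40, 8, 8)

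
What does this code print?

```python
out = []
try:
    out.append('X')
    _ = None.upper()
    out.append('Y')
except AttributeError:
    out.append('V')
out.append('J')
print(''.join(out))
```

Execution trace: 'X' (try body) → 'V' (except AttributeError) → 'J' (after the try/except). Output: XVJ

Answer: XVJ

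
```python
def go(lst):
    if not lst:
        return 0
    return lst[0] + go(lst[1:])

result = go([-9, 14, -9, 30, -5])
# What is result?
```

(-9) + 14 + (-9) + 30 + (-5) + 0 = 21

Answer: 21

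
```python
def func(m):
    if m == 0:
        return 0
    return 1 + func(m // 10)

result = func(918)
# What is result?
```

Count of digits of 918: 3

Answer: 3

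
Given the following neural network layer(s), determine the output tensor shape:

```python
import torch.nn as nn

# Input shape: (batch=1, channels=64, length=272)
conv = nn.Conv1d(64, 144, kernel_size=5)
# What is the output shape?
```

Input: (1, 64, 272) -> Output: (1, 144, 268)

Answer: (1, 144, 268)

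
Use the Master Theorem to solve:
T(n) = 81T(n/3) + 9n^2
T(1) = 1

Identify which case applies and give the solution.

a=81, b=3, f(n)=9n^2. log_3(81) = 4. Since c=2 < 4, Case 1 applies: T(n) = Θ(n^log_b(a)) = O(n^4).

Answer: O(n^4) - Case 1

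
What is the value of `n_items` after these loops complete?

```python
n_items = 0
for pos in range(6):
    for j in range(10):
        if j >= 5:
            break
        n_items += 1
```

Inner breaks at 5, outer runs 6 times
`n_items` takes the values: 0 → 1 → 2 → 3 → 4 → 5 → 6 → 7 → 8 → 9 → 10 → 11 → 12 → 13 → 14 → 15 → 16 → 17 → 18 → 19 → 20 → 21 → 22 → 23 → 24 → 25 → 26 → 27 → 28 → 29 → 30

Answer: 30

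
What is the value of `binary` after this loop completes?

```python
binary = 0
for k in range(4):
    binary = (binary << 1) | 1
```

Build 4 consecutive 1-bits: 0b1111
`binary` takes the values: 0 → 1 → 3 → 7 → 15

Answer: 15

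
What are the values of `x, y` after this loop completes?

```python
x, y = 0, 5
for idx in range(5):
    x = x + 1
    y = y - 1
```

x goes 0→5, y goes 5→0
`x, y` takes the values: (0, 5) → (1, 5) → (1, 4) → (2, 4) → (2, 3) → (3, 3) → (3, 2) → (4, 2) → (4, 1) → (5, 1) → (5, 0)

Answer: 5, 0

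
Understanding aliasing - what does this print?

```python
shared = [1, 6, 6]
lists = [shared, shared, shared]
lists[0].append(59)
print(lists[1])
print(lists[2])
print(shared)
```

Key concept: list of same reference.
Step by step:
`shared = [1, 6, 6]` → shared = [1, 6, 6]
`lists = [shared, shared, shared]` → lists = [[1, 6, 6], [1, 6, 6], [1, 6, 6]]
`lists[0].append(59)` → shared = [1, 6, 6, 59]; lists = [[1, 6, 6, 59], [1, 6, 6, 59], [1, 6, 6, 59]]
`print(lists[1])` → prints [1, 6, 6, 59]
`print(lists[2])` → prints [1, 6, 6, 59]
`print(shared)` → prints [1, 6, 6, 59]

Answer:
[1, 6, 6, 59]
[1, 6, 6, 59]
[1, 6, 6, 59]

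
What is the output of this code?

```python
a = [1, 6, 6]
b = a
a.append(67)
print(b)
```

Key concept: basic list aliasing.
Step by step:
`a = [1, 6, 6]` → a = [1, 6, 6]
`b = a` → b = [1, 6, 6] (same object as a)
`a.append(67)` → a = [1, 6, 6, 67] (same object as b); b = [1, 6, 6, 67] (same object as a)
`print(b)` → prints [1, 6, 6, 67]

Answer: [1, 6, 6, 67]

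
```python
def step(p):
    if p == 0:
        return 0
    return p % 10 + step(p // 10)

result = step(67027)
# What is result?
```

Sum of digits of 67027: 7 + 2 + 0 + 7 + 6 = 22

Answer: 22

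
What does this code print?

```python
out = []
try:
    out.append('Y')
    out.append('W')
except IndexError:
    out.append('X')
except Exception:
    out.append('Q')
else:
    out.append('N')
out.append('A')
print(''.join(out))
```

Execution trace: 'Y' (try body) → 'W' (try body, no exception) → 'N' (else) → 'A' (after the try/except). Output: YWNA

Answer: YWNA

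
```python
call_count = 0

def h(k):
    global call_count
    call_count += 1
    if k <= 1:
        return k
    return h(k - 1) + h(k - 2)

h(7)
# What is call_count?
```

Calls(k) = 1 + Calls(k-1) + Calls(k-2); Calls(0)=Calls(1)=1. For k=7 this gives 41.

Answer: 41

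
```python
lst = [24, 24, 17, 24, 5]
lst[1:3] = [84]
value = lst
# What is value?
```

Trace:
`lst = [24, 24, 17, 24, 5]` → lst = [24, 24, 17, 24, 5]
`lst[1:3] = [84]` → lst = [24, 84, 24, 5]
`value = lst` → value = [24, 84, 24, 5]
So value = [24, 84, 24, 5]

Answer: [24, 84, 24, 5]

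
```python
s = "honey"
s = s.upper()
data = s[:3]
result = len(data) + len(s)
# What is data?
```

Trace:
`s = "honey"` → s = 'honey'
`s = s.upper()` → s = 'HONEY'
`data = s[:3]` → data = 'HON'
`result = len(data) + len(s)` → result = 8
So data = 'HON'

Answer: 'HON'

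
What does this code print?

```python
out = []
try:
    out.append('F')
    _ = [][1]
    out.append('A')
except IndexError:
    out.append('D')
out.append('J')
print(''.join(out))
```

Execution trace: 'F' (try body) → 'D' (except IndexError) → 'J' (after the try/except). Output: FDJ

Answer: FDJ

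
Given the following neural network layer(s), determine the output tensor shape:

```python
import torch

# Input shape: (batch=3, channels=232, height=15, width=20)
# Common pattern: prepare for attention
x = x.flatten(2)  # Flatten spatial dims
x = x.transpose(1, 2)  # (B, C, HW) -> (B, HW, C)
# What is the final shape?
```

Input: (3, 232, 15, 20) -> after flatten(2): (3, 232, 300) -> Output: (3, 300, 232)

Answer: (3, 300, 232)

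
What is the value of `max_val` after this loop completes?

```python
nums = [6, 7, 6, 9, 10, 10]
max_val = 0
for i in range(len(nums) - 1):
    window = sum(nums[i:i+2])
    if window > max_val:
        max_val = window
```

Max sum of 2-element window in [6, 7, 6, 9, 10, 10]
`max_val` takes the values: 0 → 13 → 15 → 19 → 20

Answer: 20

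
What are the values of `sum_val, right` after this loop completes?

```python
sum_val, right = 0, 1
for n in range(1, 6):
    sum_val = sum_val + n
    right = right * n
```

Sum and factorial of 1 to 5
`sum_val, right` takes the values: (0, 1) → (1, 1) → (3, 1) → (3, 2) → (6, 2) → (6, 6) → (10, 6) → (10, 24) → (15, 24) → (15, 120)

Answer: 15, 120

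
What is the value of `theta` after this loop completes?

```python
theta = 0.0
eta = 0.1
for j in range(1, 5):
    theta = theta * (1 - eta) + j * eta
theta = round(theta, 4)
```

Moving average with lr=0.1
`theta` takes the values: 0.0 → 0.1 → 0.29 → 0.561 → 0.9049

Answer: 0.9049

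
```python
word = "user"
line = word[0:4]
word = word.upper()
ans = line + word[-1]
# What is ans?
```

Trace:
`word = "user"` → word = 'user'
`line = word[0:4]` → line = 'user'
`word = word.upper()` → word = 'USER'
`ans = line + word[-1]` → ans = 'userR'
So ans = 'userR'

Answer: 'userR'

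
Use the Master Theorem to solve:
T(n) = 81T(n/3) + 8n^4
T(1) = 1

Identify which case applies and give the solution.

a=81, b=3, f(n)=8n^4. log_3(81) = 4. Since c=4 = 4, Case 2 applies: T(n) = Θ(n^log_b(a) · log n) = O(n^4 log n).

Answer: O(n^4 log n) - Case 2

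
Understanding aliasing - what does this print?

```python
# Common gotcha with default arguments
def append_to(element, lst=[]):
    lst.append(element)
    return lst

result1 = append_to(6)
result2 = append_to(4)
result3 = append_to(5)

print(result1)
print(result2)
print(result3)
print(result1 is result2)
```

Key concept: mutable default argument gotcha.
Step by step:
`result1 = append_to(6)` → result1 = [6]
`result2 = append_to(4)` → result1 = [6, 4] (same object as result2); result2 = [6, 4] (same object as result1)
`result3 = append_to(5)` → result1 = [6, 4, 5] (same object as result2, result3); result2 = [6, 4, 5] (same object as result1, result3); result3 = [6, 4, 5] (same object as result1, result2)
`print(result1)` → prints [6, 4, 5]
`print(result2)` → prints [6, 4, 5]
`print(result3)` → prints [6, 4, 5]
`print(result1 is result2)` → prints True

Answer:
[6, 4, 5]
[6, 4, 5]
[6, 4, 5]
True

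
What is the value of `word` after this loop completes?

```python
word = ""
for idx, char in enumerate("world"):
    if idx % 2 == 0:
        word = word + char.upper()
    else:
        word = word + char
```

Uppercase even positions in 'world'
`word` takes the values: "" → "W" → "Wo" → "WoR" → "WoRl" → "WoRlD"

Answer: "WoRlD"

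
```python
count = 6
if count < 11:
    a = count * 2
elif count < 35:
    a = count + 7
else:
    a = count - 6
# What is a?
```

Trace:
`count = 6` → count = 6
`if count < 11: ...` → count < 11 is True → a = 12
So a = 12

Answer: 12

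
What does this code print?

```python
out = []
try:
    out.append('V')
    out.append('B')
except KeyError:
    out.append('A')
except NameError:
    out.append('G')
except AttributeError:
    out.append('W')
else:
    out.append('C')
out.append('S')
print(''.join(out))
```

Execution trace: 'V' (try body) → 'B' (try body, no exception) → 'C' (else) → 'S' (after the try/except). Output: VBCS

Answer: VBCS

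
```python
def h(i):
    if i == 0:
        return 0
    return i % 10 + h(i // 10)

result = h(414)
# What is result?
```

Sum of digits of 414: 4 + 1 + 4 = 9

Answer: 9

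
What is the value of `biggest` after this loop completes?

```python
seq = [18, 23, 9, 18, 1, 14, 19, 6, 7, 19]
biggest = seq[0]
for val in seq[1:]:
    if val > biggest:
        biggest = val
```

Maximum of [18, 23, 9, 18, 1, 14, 19, 6, 7, 19]
`biggest` takes the values: 18 → 23

Answer: 23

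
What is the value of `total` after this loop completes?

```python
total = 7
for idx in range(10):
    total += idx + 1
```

Start at 7, add 1 to 10 = 62
`total` takes the values: 7 → 8 → 10 → 13 → 17 → 22 → 28 → 35 → 43 → 52 → 62

Answer: 62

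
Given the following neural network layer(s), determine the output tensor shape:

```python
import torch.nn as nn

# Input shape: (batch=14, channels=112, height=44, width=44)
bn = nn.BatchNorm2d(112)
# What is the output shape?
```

Input: (14, 112, 44, 44) -> Output: (14, 112, 44, 44)

Answer: (14, 112, 44, 44)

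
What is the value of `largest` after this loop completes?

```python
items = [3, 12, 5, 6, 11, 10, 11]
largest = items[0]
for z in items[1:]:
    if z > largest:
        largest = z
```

Maximum of [3, 12, 5, 6, 11, 10, 11]
`largest` takes the values: 3 → 12

Answer: 12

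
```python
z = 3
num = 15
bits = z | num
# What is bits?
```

Trace:
`z = 3` → z = 3
`num = 15` → num = 15
`bits = z | num` → bits = 15
So bits = 15

Answer: 15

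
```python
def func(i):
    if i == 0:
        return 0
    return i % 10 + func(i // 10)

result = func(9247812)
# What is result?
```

Sum of digits of 9247812: 2 + 1 + 8 + 7 + 4 + 2 + 9 = 33

Answer: 33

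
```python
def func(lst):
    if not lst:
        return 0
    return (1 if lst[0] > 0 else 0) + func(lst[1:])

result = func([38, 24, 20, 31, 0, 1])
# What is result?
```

Count of positive elements in [38, 24, 20, 31, 0, 1] = 5

Answer: 5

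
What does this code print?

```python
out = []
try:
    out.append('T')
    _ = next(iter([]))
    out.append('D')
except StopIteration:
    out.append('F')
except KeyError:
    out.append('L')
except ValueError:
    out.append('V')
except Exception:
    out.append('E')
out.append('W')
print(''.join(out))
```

Execution trace: 'T' (try body) → 'F' (except StopIteration) → 'W' (after the try/except). Output: TFW

Answer: TFW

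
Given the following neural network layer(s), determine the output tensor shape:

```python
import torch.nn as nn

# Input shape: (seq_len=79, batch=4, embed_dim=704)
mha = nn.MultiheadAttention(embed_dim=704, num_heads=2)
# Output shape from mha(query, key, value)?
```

Input: (79, 4, 704) -> Output: (79, 4, 704)

Answer: (79, 4, 704)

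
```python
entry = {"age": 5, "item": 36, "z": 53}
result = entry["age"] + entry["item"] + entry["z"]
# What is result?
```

Trace:
`entry = {"age": 5, "item": 36, "z": 53}` → entry = {'age': 5, 'item': 36, 'z': 53}
`result = entry["age"] + entry["item"] + entry["z"]` → result = 94
So result = 94

Answer: 94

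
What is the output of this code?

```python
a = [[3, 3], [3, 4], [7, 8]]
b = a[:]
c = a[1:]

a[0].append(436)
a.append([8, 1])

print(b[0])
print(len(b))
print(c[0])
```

Key concept: slice with nested mutation.
Step by step:
`a = [[3, 3], [3, 4], [7, 8]]` → a = [[3, 3], [3, 4], [7, 8]]
`b = a[:]` → b = [[3, 3], [3, 4], [7, 8]]
`c = a[1:]` → c = [[3, 4], [7, 8]]
`a[0].append(436)` → a = [[3, 3, 436], [3, 4], [7, 8]]; b = [[3, 3, 436], [3, 4], [7, 8]]
`a.append([8, 1])` → a = [[3, 3, 436], [3, 4], [7, 8], [8, 1]]
`print(b[0])` → prints [3, 3, 436]
`print(len(b))` → prints 3
`print(c[0])` → prints [3, 4]

Answer:
[3, 3, 436]
3
[3, 4]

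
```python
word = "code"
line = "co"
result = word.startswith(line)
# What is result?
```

Trace:
`word = "code"` → word = 'code'
`line = "co"` → line = 'co'
`result = word.startswith(line)` → result = True
So result = True

Answer: True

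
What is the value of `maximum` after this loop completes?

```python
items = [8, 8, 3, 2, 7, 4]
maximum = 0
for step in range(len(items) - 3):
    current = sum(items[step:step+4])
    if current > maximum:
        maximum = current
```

Max sum of 4-element window in [8, 8, 3, 2, 7, 4]
`maximum` takes the values: 0 → 21

Answer: 21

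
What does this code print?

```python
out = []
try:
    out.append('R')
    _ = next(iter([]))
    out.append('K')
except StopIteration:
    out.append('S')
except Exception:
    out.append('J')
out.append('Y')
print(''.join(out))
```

Execution trace: 'R' (try body) → 'S' (except StopIteration) → 'Y' (after the try/except). Output: RSY

Answer: RSY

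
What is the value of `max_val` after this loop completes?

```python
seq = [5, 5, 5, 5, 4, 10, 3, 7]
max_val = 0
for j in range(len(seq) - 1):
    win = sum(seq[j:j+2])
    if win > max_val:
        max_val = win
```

Max sum of 2-element window in [5, 5, 5, 5, 4, 10, 3, 7]
`max_val` takes the values: 0 → 10 → 14

Answer: 14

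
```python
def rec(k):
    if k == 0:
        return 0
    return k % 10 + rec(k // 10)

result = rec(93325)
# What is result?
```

Sum of digits of 93325: 5 + 2 + 3 + 3 + 9 = 22

Answer: 22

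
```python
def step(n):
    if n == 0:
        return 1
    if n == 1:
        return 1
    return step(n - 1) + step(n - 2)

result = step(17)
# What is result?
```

Build up from base cases: step(0)=1, step(1)=1, step(2)=2, step(3)=3, step(4)=5, step(5)=8, step(6)=13, ..., step(17)=2584

Answer: 2584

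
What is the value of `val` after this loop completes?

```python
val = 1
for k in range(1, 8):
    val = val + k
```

Start at 1, add 1 through 7
`val` takes the values: 1 → 2 → 4 → 7 → 11 → 16 → 22 → 29

Answer: 29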